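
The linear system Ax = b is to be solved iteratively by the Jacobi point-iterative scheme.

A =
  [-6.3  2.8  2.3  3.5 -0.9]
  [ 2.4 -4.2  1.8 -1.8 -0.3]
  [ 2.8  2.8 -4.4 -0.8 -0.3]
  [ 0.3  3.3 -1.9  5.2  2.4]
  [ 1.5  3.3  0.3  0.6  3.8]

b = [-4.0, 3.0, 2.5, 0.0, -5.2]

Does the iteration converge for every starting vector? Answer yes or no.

Split A = D + L + U, D = diag(-6.3, -4.2, -4.4, 5.2, 3.8).
Jacobi: T = -D⁻¹(L+U), T[3,0] = -(0.3)/(5.2) = -0.0577; T[3,3] = 0.
  T[0,:] = [+0.0000  +0.4444  +0.3651  +0.5556  -0.1429]
  T[1,:] = [+0.5714  +0.0000  +0.4286  -0.4286  -0.0714]
  T[2,:] = [+0.6364  +0.6364  +0.0000  -0.1818  -0.0682]
  T[3,:] = [-0.0577  -0.6346  +0.3654  +0.0000  -0.4615]
  T[4,:] = [-0.3947  -0.8684  -0.0789  -0.1579  +0.0000]
|roots of det(T-λI)|: 1.1221, 0.9078, 0.4248, 0.1573, 0.1573.
spectral radius ρ = 1.1221; 1.1221 > 1, so it fails to converge.

no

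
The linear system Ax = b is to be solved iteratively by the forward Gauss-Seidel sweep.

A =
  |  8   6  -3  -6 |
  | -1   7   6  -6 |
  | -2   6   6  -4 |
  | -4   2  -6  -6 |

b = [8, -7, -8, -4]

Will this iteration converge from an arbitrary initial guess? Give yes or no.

no

Let D = diag(8, 7, 6, -6); L, U the strict triangles.
Gauss-Seidel: T = -(D+L)⁻¹U, row 0 first, T[0,1] = -(6)/(8) = -0.7500; later rows by forward substitution.
  T[0,:] = [+0.0000  -0.7500  +0.3750  +0.7500]
  T[1,:] = [+0.0000  -0.1071  -0.8036  +0.9643]
  T[2,:] = [+0.0000  -0.1429  +0.9286  -0.0476]
  T[3,:] = [+0.0000  +0.6071  -1.4464  -0.1310]
|roots of det(T-λI)|: 1.2790, 0.8510, 0.2625, 0.0000.
spectral radius ρ = 1.2790; 1.2790 > 1, so it fails to converge.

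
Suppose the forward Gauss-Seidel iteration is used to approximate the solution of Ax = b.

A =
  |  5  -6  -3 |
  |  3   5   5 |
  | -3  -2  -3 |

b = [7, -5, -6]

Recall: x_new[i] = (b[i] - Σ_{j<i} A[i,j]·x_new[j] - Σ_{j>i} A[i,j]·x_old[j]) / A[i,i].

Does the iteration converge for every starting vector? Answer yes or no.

Write A = D+L+U with D = diag(5, 5, -3).
GS T = -(D+L)⁻¹U: row 0 first, T[0,2] = -(-3)/(5) = +0.6000; later rows by forward substitution.
  T[0,:] = [+0.0000  +1.2000  +0.6000]
  T[1,:] = [+0.0000  -0.7200  -1.3600]
  T[2,:] = [+0.0000  -0.7200  +0.3067]
|eigenvalues of T|: 1.3214, 0.9081, 0.0000.
ρ = 1.3214; 1.3214 > 1, so it fails to converge.

no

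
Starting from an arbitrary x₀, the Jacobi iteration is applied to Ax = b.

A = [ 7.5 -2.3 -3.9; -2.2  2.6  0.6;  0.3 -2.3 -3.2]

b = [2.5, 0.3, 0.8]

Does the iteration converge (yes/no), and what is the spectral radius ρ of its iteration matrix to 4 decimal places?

yes, ρ = 0.9104

A = D + L + U where D = diag(7.5, 2.6, -3.2).
Jacobi T = -D⁻¹(L+U): T[2,1] = -(-2.3)/(-3.2) = -0.7188; T[2,2] = 0.
  T[0,:] = [+0.0000  +0.3067  +0.5200]
  T[1,:] = [+0.8462  +0.0000  -0.2308]
  T[2,:] = [+0.0938  -0.7188  +0.0000]
moduli |λ_i(T)| = 0.9104, 0.5955, 0.5955.
ρ(T) = max|λ| = 0.9104; 0.9104 < 1 ⇒ converges.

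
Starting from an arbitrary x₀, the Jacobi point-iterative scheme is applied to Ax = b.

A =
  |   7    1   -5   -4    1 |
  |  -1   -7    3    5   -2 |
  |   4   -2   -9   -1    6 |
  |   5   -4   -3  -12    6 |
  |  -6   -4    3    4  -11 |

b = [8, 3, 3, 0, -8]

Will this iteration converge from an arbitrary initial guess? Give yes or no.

Diagonal D = diag(7, -7, -9, -12, -11); L, U strict lower/upper.
Jacobi: T = -D⁻¹(L+U), T[3,4] = -(6)/(-12) = +0.5000; T[3,3] = 0.
  T[0,:] = [+0.0000  -0.1429  +0.7143  +0.5714  -0.1429]
  T[1,:] = [-0.1429  +0.0000  +0.4286  +0.7143  -0.2857]
  T[2,:] = [+0.4444  -0.2222  +0.0000  -0.1111  +0.6667]
  T[3,:] = [+0.4167  -0.3333  -0.2500  +0.0000  +0.5000]
  T[4,:] = [-0.5455  -0.3636  +0.2727  +0.3636  +0.0000]
moduli |λ_i(T)| = 1.2576, 0.6934, 0.6934, 0.2195, 0.2195.
ρ = 1.2576; 1.2576 > 1: divergent.

no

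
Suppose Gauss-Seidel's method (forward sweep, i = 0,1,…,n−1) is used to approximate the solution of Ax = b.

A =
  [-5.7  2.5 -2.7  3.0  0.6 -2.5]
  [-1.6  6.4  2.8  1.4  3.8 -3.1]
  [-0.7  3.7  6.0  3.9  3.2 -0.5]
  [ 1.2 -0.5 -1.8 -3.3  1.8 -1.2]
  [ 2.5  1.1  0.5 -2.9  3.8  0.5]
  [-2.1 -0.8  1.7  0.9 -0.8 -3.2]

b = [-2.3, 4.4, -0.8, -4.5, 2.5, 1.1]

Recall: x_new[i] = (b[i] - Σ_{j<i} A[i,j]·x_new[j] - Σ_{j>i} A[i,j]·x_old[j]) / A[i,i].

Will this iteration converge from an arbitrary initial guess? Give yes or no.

Split A = D + L + U, D = diag(-5.7, 6.4, 6, -3.3, 3.8, -3.2).
T_GS = -(D+L)⁻¹U: row 0 first, T[0,3] = -(3)/(-5.7) = +0.5263; later rows by forward substitution.
  T[0,:] = [+0.0000  +0.4386  -0.4737  +0.5263  +0.1053  -0.4386]
  T[1,:] = [+0.0000  +0.1096  -0.5559  -0.0872  -0.5674  +0.3747]
  T[2,:] = [+0.0000  -0.0164  +0.2876  -0.5348  -0.1711  -0.1989]
  T[3,:] = [+0.0000  +0.1518  -0.2449  +0.4963  +0.7631  -0.4714]
  T[4,:] = [+0.0000  -0.2022  +0.2479  +0.1281  +0.6999  -0.2851]
  T[5,:] = [+0.0000  -0.2307  +0.4718  -0.5002  +0.0215  +0.0272]
|eigenvalues of T|: 1.1953, 0.4001, 0.4001, 0.1752, 0.1752, 0.0000.
ρ = 1.1953; 1.1953 > 1: divergent.

no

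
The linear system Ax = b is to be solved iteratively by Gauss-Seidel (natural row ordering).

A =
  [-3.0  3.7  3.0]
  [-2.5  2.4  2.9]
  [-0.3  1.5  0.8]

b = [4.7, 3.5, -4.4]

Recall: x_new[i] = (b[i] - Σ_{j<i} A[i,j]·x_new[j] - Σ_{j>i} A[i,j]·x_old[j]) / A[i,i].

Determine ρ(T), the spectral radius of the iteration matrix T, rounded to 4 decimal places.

Write A = D+L+U with D = diag(-3, 2.4, 0.8).
GS T = -(D+L)⁻¹U: row 0 first, T[0,2] = -(3)/(-3) = +1.0000; later rows by forward substitution.
  T[0,:] = [+0.0000 +1.2333 +1.0000]
  T[1,:] = [+0.0000 +1.2847 -0.1667]
  T[2,:] = [+0.0000 -1.9464 +0.6875]
|roots of det(T-λI)|: 1.6292, 0.3430, 0.0000.
ρ = 1.6292; 1.6292 > 1 ⇒ diverges.

1.6292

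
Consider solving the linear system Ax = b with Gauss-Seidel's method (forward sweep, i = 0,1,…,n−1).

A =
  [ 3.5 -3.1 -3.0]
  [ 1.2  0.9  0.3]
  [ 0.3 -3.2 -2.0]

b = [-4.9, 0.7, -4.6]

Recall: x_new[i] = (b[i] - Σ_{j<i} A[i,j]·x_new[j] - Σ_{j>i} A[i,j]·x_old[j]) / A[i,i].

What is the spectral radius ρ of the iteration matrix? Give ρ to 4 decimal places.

Diagonal D = diag(3.5, 0.9, -2); L, U strict lower/upper.
Gauss-Seidel: T = -(D+L)⁻¹U, row 0 first, T[0,2] = -(-3)/(3.5) = +0.8571; later rows by forward substitution.
  T[0,:] = [+0.0000  +0.8857  +0.8571]
  T[1,:] = [+0.0000  -1.1810  -1.4762]
  T[2,:] = [+0.0000  +2.0224  +2.4905]
|roots of det(T-λI)|: 1.2748, 0.0347, 0.0000.
ρ = 1.2748; 1.2748 > 1, so it fails to converge.

1.2748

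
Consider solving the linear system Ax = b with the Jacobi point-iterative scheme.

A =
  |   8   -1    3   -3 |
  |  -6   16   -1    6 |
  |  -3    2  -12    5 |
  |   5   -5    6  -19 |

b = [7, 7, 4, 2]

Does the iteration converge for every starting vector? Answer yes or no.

A = D + L + U where D = diag(8, 16, -12, -19).
T_J = -D⁻¹(L+U): T[0,1] = -(-1)/(8) = +0.1250; T[0,0] = 0.
  T[0,:] = [+0.0000, +0.1250, -0.3750, +0.3750]
  T[1,:] = [+0.3750, +0.0000, +0.0625, -0.3750]
  T[2,:] = [-0.2500, +0.1667, +0.0000, +0.4167]
  T[3,:] = [+0.2632, -0.2632, +0.3158, +0.0000]
moduli |λ_i(T)| = 0.8428, 0.4190, 0.2298, 0.2298.
spectral radius ρ = 0.8428; 0.8428 < 1: convergent.

yes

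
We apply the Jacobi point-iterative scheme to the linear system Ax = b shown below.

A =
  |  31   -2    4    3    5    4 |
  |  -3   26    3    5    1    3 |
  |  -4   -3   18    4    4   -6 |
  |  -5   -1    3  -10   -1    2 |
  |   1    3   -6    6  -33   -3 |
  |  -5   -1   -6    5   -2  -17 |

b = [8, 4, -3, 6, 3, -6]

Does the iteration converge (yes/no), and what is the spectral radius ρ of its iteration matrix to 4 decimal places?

yes, ρ = 0.5005

Write A = D+L+U with D = diag(31, 26, 18, -10, -33, -17).
Jacobi T = -D⁻¹(L+U): T[1,3] = -(5)/(26) = -0.1923; T[1,1] = 0.
  T[0,:] = [+0.0000  +0.0645  -0.1290  -0.0968  -0.1613  -0.1290]
  T[1,:] = [+0.1154  +0.0000  -0.1154  -0.1923  -0.0385  -0.1154]
  T[2,:] = [+0.2222  +0.1667  +0.0000  -0.2222  -0.2222  +0.3333]
  T[3,:] = [-0.5000  -0.1000  +0.3000  +0.0000  -0.1000  +0.2000]
  T[4,:] = [+0.0303  +0.0909  -0.1818  +0.1818  +0.0000  -0.0909]
  T[5,:] = [-0.2941  -0.0588  -0.3529  +0.2941  -0.1176  +0.0000]
|λ(T)| sorted: 0.5005, 0.3971, 0.3971, 0.2654, 0.2654, 0.0362.
ρ = 0.5005; 0.5005 < 1: convergent.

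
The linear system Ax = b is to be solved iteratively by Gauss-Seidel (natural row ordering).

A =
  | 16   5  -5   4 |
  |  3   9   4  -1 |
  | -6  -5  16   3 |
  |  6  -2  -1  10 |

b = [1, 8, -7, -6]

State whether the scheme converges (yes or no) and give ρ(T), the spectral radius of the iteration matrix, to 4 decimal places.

Split A = D + L + U, D = diag(16, 9, 16, 10).
T_GS = -(D+L)⁻¹U: row 0 first, T[0,2] = -(-5)/(16) = +0.3125; later rows by forward substitution.
  T[0,:] = [+0.0000  -0.3125  +0.3125  -0.2500]
  T[1,:] = [+0.0000  +0.1042  -0.5486  +0.1944]
  T[2,:] = [+0.0000  -0.0846  -0.0543  -0.2205]
  T[3,:] = [+0.0000  +0.1999  -0.3026  +0.1668]
moduli |λ_i(T)| = 0.5441, 0.1695, 0.1695, 0.0000.
spectral radius ρ = 0.5441; 0.5441 < 1, so it converges for any x₀.

yes, ρ = 0.5441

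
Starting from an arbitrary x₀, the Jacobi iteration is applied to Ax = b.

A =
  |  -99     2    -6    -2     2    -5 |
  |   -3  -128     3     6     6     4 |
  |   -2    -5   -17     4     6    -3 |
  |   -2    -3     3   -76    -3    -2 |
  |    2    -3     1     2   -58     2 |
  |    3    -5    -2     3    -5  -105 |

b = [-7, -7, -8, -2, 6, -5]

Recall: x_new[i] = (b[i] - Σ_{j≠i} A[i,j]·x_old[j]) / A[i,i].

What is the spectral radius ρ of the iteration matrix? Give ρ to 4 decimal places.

0.1595

Write A = D+L+U with D = diag(-99, -128, -17, -76, -58, -105).
Jacobi: T = -D⁻¹(L+U), T[2,4] = -(6)/(-17) = +0.3529; T[2,2] = 0.
  T[0,:] = [+0.0000  +0.0202  -0.0606  -0.0202  +0.0202  -0.0505]
  T[1,:] = [-0.0234  +0.0000  +0.0234  +0.0469  +0.0469  +0.0312]
  T[2,:] = [-0.1176  -0.2941  +0.0000  +0.2353  +0.3529  -0.1765]
  T[3,:] = [-0.0263  -0.0395  +0.0395  +0.0000  -0.0395  -0.0263]
  T[4,:] = [+0.0345  -0.0517  +0.0172  +0.0345  +0.0000  +0.0345]
  T[5,:] = [+0.0286  -0.0476  -0.0190  +0.0286  -0.0476  +0.0000]
moduli |λ_i(T)| = 0.1595, 0.0927, 0.0927, 0.0829, 0.0829, 0.0010.
ρ = 0.1595; 0.1595 < 1: convergent.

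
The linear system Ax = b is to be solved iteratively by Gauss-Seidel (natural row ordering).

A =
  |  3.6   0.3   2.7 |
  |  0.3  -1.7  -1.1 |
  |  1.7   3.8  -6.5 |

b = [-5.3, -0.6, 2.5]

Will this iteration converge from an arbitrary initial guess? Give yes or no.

Split A = D + L + U, D = diag(3.6, -1.7, -6.5).
T_GS = -(D+L)⁻¹U: row 0 first, T[0,1] = -(0.3)/(3.6) = -0.0833; later rows by forward substitution.
  T[0,:] = [+0.0000, -0.0833, -0.7500]
  T[1,:] = [+0.0000, -0.0147, -0.7794]
  T[2,:] = [+0.0000, -0.0304, -0.6518]
|λ(T)| sorted: 0.6870, 0.0205, 0.0000.
ρ = 0.6870; 0.6870 < 1, so it converges for any x₀.

yes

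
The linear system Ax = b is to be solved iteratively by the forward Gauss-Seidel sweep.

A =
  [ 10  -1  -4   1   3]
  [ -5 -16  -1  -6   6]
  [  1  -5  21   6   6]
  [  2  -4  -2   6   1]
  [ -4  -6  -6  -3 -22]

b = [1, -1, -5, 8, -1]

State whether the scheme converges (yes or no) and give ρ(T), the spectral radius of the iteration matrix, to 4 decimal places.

Let D = diag(10, -16, 21, 6, -22); L, U the strict triangles.
GS T = -(D+L)⁻¹U: row 0 first, T[0,4] = -(3)/(10) = -0.3000; later rows by forward substitution.
  T[0,:] = [+0.0000, +0.1000, +0.4000, -0.1000, -0.3000]
  T[1,:] = [+0.0000, -0.0312, -0.1875, -0.3438, +0.4688]
  T[2,:] = [+0.0000, -0.0122, -0.0637, -0.3628, -0.1598]
  T[3,:] = [+0.0000, -0.0582, -0.2796, -0.3168, +0.1926]
  T[4,:] = [+0.0000, +0.0016, +0.0339, +0.2541, -0.0560]
|roots of det(T-λI)|: 0.6246, 0.2248, 0.0616, 0.0063, 0.0000.
spectral radius ρ = 0.6246; 0.6246 < 1 ⇒ converges.

yes, ρ = 0.6246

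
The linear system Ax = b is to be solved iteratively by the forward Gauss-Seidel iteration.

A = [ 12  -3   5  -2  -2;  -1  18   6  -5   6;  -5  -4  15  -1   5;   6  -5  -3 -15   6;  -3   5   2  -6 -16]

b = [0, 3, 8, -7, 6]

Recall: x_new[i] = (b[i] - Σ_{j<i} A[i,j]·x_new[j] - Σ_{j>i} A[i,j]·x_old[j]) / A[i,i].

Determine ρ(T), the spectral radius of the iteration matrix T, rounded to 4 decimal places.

A = D + L + U where D = diag(12, 18, 15, -15, -16).
GS T = -(D+L)⁻¹U: row 0 first, T[0,2] = -(5)/(12) = -0.4167; later rows by forward substitution.
  T[0,:] = [+0.0000, +0.2500, -0.4167, +0.1667, +0.1667]
  T[1,:] = [+0.0000, +0.0139, -0.3565, +0.2870, -0.3241]
  T[2,:] = [+0.0000, +0.0870, -0.2340, +0.1988, -0.3642]
  T[3,:] = [+0.0000, +0.0780, -0.0010, -0.0688, +0.6475]
  T[4,:] = [+0.0000, -0.0609, -0.0621, +0.1091, -0.4209]
eigenvalue magnitudes: 0.7024, 0.1578, 0.1578, 0.0238, 0.0000.
ρ(T) = max|λ| = 0.7024; 0.7024 < 1, so it converges for any x₀.

0.7024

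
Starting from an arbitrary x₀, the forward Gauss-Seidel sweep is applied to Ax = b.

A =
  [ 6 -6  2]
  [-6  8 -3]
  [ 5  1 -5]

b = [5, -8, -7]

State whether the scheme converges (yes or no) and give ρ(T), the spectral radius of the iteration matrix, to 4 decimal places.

yes, ρ = 0.8718

Split A = D + L + U, D = diag(6, 8, -5).
Gauss-Seidel: T = -(D+L)⁻¹U, row 0 first, T[0,2] = -(2)/(6) = -0.3333; later rows by forward substitution.
  T[0,:] = [+0.0000 +1.0000 -0.3333]
  T[1,:] = [+0.0000 +0.7500 +0.1250]
  T[2,:] = [+0.0000 +1.1500 -0.3083]
eigenvalue magnitudes: 0.8718, 0.4301, 0.0000.
ρ = 0.8718; 0.8718 < 1: convergent.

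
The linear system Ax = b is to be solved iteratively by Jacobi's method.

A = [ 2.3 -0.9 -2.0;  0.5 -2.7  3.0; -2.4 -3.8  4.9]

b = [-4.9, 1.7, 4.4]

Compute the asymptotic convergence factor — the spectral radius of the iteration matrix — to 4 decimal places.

1.2748

Diagonal D = diag(2.3, -2.7, 4.9); L, U strict lower/upper.
Jacobi: T = -D⁻¹(L+U), T[1,2] = -(3)/(-2.7) = +1.1111; T[1,1] = 0.
  T[0,:] = [+0.0000 +0.3913 +0.8696]
  T[1,:] = [+0.1852 +0.0000 +1.1111]
  T[2,:] = [+0.4898 +0.7755 +0.0000]
|roots of det(T-λI)|: 1.2748, 1.0132, 0.2616.
spectral radius ρ = 1.2748; 1.2748 > 1: divergent.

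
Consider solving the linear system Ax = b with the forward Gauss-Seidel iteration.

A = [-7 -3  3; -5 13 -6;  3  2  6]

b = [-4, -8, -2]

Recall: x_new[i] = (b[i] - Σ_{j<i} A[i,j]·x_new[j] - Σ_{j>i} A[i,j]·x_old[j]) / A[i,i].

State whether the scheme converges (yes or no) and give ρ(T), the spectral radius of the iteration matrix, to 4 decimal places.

Diagonal D = diag(-7, 13, 6); L, U strict lower/upper.
T_GS = -(D+L)⁻¹U: row 0 first, T[0,2] = -(3)/(-7) = +0.4286; later rows by forward substitution.
  T[0,:] = [+0.0000, -0.4286, +0.4286]
  T[1,:] = [+0.0000, -0.1648, +0.6264]
  T[2,:] = [+0.0000, +0.2692, -0.4231]
eigenvalue magnitudes: 0.7244, 0.1365, 0.0000.
spectral radius ρ = 0.7244; 0.7244 < 1, so it converges for any x₀.

yes, ρ = 0.7244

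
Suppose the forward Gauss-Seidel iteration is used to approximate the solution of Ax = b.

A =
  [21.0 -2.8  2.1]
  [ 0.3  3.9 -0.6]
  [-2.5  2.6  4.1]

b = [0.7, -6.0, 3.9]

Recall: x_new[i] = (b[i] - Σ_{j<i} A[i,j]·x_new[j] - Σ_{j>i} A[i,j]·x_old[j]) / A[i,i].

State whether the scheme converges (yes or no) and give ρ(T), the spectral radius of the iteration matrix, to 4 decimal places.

Write A = D+L+U with D = diag(21, 3.9, 4.1).
GS T = -(D+L)⁻¹U: row 0 first, T[0,1] = -(-2.8)/(21) = +0.1333; later rows by forward substitution.
  T[0,:] = [+0.0000 +0.1333 -0.1000]
  T[1,:] = [+0.0000 -0.0103 +0.1615]
  T[2,:] = [+0.0000 +0.0878 -0.1634]
eigenvalue magnitudes: 0.2284, 0.0548, 0.0000.
ρ = 0.2284; 0.2284 < 1, so it converges for any x₀.

yes, ρ = 0.2284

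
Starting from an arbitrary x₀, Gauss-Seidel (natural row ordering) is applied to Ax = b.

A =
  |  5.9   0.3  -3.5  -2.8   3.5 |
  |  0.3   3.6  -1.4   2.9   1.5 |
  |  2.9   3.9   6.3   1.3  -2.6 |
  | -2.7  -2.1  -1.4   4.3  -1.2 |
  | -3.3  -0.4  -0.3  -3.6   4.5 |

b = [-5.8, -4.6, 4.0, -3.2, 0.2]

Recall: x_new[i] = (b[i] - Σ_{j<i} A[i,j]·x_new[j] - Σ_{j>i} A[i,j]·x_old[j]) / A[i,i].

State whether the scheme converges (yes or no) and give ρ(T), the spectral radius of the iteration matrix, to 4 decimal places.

A = D + L + U where D = diag(5.9, 3.6, 6.3, 4.3, 4.5).
T_GS = -(D+L)⁻¹U: row 0 first, T[0,3] = -(-2.8)/(5.9) = +0.4746; later rows by forward substitution.
  T[0,:] = [+0.0000 -0.0508 +0.5932 +0.4746 -0.5932]
  T[1,:] = [+0.0000 +0.0042 +0.3395 -0.8451 -0.3672]
  T[2,:] = [+0.0000 +0.0208 -0.4832 +0.0984 +0.9131]
  T[3,:] = [+0.0000 -0.0231 +0.3809 -0.0827 +0.0245]
  T[4,:] = [+0.0000 -0.0540 +0.7377 +0.2133 -0.3872]
|λ(T)| sorted: 1.2656, 0.5233, 0.2004, 0.0063, 0.0000.
spectral radius ρ = 1.2656; 1.2656 > 1: divergent.

no, ρ = 1.2656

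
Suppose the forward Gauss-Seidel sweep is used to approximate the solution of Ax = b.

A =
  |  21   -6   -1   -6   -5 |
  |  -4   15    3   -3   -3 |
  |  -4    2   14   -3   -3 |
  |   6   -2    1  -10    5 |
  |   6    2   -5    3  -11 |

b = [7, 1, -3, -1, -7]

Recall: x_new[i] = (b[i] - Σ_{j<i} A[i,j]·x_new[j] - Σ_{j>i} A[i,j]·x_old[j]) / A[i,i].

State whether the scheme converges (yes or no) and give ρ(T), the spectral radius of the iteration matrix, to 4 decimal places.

Let D = diag(21, 15, 14, -10, -11); L, U the strict triangles.
T_GS = -(D+L)⁻¹U: row 0 first, T[0,4] = -(-5)/(21) = +0.2381; later rows by forward substitution.
  T[0,:] = [+0.0000, +0.2857, +0.0476, +0.2857, +0.2381]
  T[1,:] = [+0.0000, +0.0762, -0.1873, +0.2762, +0.2635]
  T[2,:] = [+0.0000, +0.0707, +0.0404, +0.2565, +0.2447]
  T[3,:] = [+0.0000, +0.1633, +0.0701, +0.1418, +0.6146]
  T[4,:] = [+0.0000, +0.1821, -0.0073, +0.1282, +0.2342]
eigenvalue magnitudes: 0.6230, 0.1827, 0.1827, 0.1606, 0.0000.
ρ(T) = max|λ| = 0.6230; 0.6230 < 1 ⇒ converges.

yes, ρ = 0.6230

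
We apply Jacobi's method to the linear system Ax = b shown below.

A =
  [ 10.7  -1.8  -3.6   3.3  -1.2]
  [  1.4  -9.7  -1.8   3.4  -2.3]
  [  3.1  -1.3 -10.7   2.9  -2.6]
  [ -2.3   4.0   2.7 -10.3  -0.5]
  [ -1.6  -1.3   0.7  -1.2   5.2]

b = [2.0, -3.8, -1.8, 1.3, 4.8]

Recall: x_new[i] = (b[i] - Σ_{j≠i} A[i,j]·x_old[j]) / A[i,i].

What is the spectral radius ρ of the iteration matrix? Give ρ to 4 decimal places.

0.8341

Diagonal D = diag(10.7, -9.7, -10.7, -10.3, 5.2); L, U strict lower/upper.
Jacobi T = -D⁻¹(L+U): T[2,0] = -(3.1)/(-10.7) = +0.2897; T[2,2] = 0.
  T[0,:] = [+0.0000 +0.1682 +0.3364 -0.3084 +0.1121]
  T[1,:] = [+0.1443 +0.0000 -0.1856 +0.3505 -0.2371]
  T[2,:] = [+0.2897 -0.1215 +0.0000 +0.2710 -0.2430]
  T[3,:] = [-0.2233 +0.3883 +0.2621 +0.0000 -0.0485]
  T[4,:] = [+0.3077 +0.2500 -0.1346 +0.2308 +0.0000]
|roots of det(T-λI)|: 0.8341, 0.3307, 0.2886, 0.2886, 0.0661.
ρ = 0.8341; 0.8341 < 1, so it converges for any x₀.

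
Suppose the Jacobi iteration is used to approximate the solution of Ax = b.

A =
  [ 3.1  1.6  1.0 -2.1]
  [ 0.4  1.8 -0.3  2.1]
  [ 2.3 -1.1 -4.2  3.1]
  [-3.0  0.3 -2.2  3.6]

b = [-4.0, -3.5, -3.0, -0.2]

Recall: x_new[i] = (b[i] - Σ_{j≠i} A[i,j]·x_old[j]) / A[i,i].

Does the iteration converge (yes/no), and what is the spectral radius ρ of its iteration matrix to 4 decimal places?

Let D = diag(3.1, 1.8, -4.2, 3.6); L, U the strict triangles.
Jacobi T = -D⁻¹(L+U): T[1,0] = -(0.4)/(1.8) = -0.2222; T[1,1] = 0.
  T[0,:] = [+0.0000, -0.5161, -0.3226, +0.6774]
  T[1,:] = [-0.2222, +0.0000, +0.1667, -1.1667]
  T[2,:] = [+0.5476, -0.2619, +0.0000, +0.7381]
  T[3,:] = [+0.8333, -0.0833, +0.6111, +0.0000]
moduli |λ_i(T)| = 1.2543, 0.6423, 0.6423, 0.1374.
ρ(T) = max|λ| = 1.2543; 1.2543 > 1, so it fails to converge.

no, ρ = 1.2543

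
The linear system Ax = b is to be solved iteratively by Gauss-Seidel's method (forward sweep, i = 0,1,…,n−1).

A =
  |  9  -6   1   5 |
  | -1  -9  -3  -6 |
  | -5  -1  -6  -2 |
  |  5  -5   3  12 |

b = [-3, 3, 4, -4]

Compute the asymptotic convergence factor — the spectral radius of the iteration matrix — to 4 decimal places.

0.5697

Write A = D+L+U with D = diag(9, -9, -6, 12).
Gauss-Seidel: T = -(D+L)⁻¹U, row 0 first, T[0,3] = -(5)/(9) = -0.5556; later rows by forward substitution.
  T[0,:] = [+0.0000, +0.6667, -0.1111, -0.5556]
  T[1,:] = [+0.0000, -0.0741, -0.3210, -0.6049]
  T[2,:] = [+0.0000, -0.5432, +0.1461, +0.2305]
  T[3,:] = [+0.0000, -0.1728, -0.1240, -0.0782]
eigenvalue magnitudes: 0.5697, 0.4405, 0.1230, 0.0000.
ρ(T) = max|λ| = 0.5697; 0.5697 < 1 ⇒ converges.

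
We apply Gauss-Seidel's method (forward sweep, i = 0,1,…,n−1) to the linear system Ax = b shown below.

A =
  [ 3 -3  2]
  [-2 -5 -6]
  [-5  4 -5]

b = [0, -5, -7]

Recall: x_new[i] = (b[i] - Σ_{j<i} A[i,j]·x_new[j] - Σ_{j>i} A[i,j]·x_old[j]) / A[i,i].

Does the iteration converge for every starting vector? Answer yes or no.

no

A = D + L + U where D = diag(3, -5, -5).
T_GS = -(D+L)⁻¹U: row 0 first, T[0,1] = -(-3)/(3) = +1.0000; later rows by forward substitution.
  T[0,:] = [+0.0000 +1.0000 -0.6667]
  T[1,:] = [+0.0000 -0.4000 -0.9333]
  T[2,:] = [+0.0000 -1.3200 -0.0800]
|λ(T)| sorted: 1.3614, 0.8814, 0.0000.
ρ(T) = max|λ| = 1.3614; 1.3614 > 1, so it fails to converge.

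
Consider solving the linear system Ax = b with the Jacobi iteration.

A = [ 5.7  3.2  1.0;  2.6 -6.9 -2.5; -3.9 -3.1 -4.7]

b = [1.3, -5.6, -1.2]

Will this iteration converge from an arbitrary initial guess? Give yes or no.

yes

Let D = diag(5.7, -6.9, -4.7); L, U the strict triangles.
Jacobi T = -D⁻¹(L+U): T[2,1] = -(-3.1)/(-4.7) = -0.6596; T[2,2] = 0.
  T[0,:] = [+0.0000  -0.5614  -0.1754]
  T[1,:] = [+0.3768  +0.0000  -0.3623]
  T[2,:] = [-0.8298  -0.6596  +0.0000]
|eigenvalues of T|: 0.6139, 0.4516, 0.4516.
ρ(T) = max|λ| = 0.6139; 0.6139 < 1: convergent.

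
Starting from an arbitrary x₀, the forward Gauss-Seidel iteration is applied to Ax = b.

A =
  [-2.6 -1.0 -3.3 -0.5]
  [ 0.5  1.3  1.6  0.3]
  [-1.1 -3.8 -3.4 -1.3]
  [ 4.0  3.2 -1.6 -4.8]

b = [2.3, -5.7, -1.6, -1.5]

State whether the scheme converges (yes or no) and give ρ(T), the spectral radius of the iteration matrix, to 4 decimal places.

Write A = D+L+U with D = diag(-2.6, 1.3, -3.4, -4.8).
T_GS = -(D+L)⁻¹U: row 0 first, T[0,3] = -(-0.5)/(-2.6) = -0.1923; later rows by forward substitution.
  T[0,:] = [+0.0000  -0.3846  -1.2692  -0.1923]
  T[1,:] = [+0.0000  +0.1479  -0.7426  -0.1568]
  T[2,:] = [+0.0000  -0.0409  +1.2406  -0.1449]
  T[3,:] = [+0.0000  -0.2083  -1.9663  -0.2165]
|roots of det(T-λI)|: 1.4242, 0.4751, 0.2229, 0.0000.
ρ = 1.4242; 1.4242 > 1 ⇒ diverges.

no, ρ = 1.4242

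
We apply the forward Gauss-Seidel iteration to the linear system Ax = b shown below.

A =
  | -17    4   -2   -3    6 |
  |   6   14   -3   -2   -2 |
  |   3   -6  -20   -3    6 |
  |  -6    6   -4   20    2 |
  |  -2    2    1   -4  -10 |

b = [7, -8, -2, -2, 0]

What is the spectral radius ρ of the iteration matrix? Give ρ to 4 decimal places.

0.5609

Write A = D+L+U with D = diag(-17, 14, -20, 20, -10).
GS T = -(D+L)⁻¹U: row 0 first, T[0,2] = -(-2)/(-17) = -0.1176; later rows by forward substitution.
  T[0,:] = [+0.0000  +0.2353  -0.1176  -0.1765  +0.3529]
  T[1,:] = [+0.0000  -0.1008  +0.2647  +0.2185  -0.0084]
  T[2,:] = [+0.0000  +0.0655  -0.0971  -0.2420  +0.3555]
  T[3,:] = [+0.0000  +0.1139  -0.1341  -0.1669  +0.0795]
  T[4,:] = [+0.0000  -0.1063  +0.1204  +0.1215  -0.0685]
moduli |λ_i(T)| = 0.5609, 0.1188, 0.1188, 0.0191, 0.0000.
ρ = 0.5609; 0.5609 < 1 ⇒ converges.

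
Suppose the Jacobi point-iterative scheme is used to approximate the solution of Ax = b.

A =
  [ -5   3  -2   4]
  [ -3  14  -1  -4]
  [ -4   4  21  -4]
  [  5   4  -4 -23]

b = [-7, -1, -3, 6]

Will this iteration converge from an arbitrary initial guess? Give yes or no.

yes

Write A = D+L+U with D = diag(-5, 14, 21, -23).
Jacobi: T = -D⁻¹(L+U), T[0,3] = -(4)/(-5) = +0.8000; T[0,0] = 0.
  T[0,:] = [+0.0000, +0.6000, -0.4000, +0.8000]
  T[1,:] = [+0.2143, +0.0000, +0.0714, +0.2857]
  T[2,:] = [+0.1905, -0.1905, +0.0000, +0.1905]
  T[3,:] = [+0.2174, +0.1739, -0.1739, +0.0000]
|eigenvalues of T|: 0.6093, 0.4197, 0.2499, 0.2499.
ρ(T) = max|λ| = 0.6093; 0.6093 < 1: convergent.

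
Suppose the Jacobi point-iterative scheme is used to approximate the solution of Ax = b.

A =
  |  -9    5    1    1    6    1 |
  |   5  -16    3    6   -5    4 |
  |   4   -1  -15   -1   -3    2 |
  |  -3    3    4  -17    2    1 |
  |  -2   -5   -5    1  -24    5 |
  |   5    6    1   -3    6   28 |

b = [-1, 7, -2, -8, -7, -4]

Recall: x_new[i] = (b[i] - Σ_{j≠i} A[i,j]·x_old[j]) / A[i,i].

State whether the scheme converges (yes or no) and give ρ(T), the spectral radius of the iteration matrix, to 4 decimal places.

Write A = D+L+U with D = diag(-9, -16, -15, -17, -24, 28).
Jacobi: T = -D⁻¹(L+U), T[5,1] = -(6)/(28) = -0.2143; T[5,5] = 0.
  T[0,:] = [+0.0000, +0.5556, +0.1111, +0.1111, +0.6667, +0.1111]
  T[1,:] = [+0.3125, +0.0000, +0.1875, +0.3750, -0.3125, +0.2500]
  T[2,:] = [+0.2667, -0.0667, +0.0000, -0.0667, -0.2000, +0.1333]
  T[3,:] = [-0.1765, +0.1765, +0.2353, +0.0000, +0.1176, +0.0588]
  T[4,:] = [-0.0833, -0.2083, -0.2083, +0.0417, +0.0000, +0.2083]
  T[5,:] = [-0.1786, -0.2143, -0.0357, +0.1071, -0.2143, +0.0000]
|roots of det(T-λI)|: 0.6346, 0.4242, 0.4242, 0.3999, 0.0764, 0.0764.
ρ(T) = max|λ| = 0.6346; 0.6346 < 1 ⇒ converges.

yes, ρ = 0.6346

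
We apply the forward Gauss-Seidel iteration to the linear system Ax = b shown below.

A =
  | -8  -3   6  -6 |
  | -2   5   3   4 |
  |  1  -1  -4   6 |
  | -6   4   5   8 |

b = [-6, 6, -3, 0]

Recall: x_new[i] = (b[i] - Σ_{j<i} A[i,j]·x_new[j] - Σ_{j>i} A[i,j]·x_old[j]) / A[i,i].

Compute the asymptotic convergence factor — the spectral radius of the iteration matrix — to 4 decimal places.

Split A = D + L + U, D = diag(-8, 5, -4, 8).
T_GS = -(D+L)⁻¹U: row 0 first, T[0,1] = -(-3)/(-8) = -0.3750; later rows by forward substitution.
  T[0,:] = [+0.0000, -0.3750, +0.7500, -0.7500]
  T[1,:] = [+0.0000, -0.1500, -0.3000, -1.1000]
  T[2,:] = [+0.0000, -0.0563, +0.2625, +1.5875]
  T[3,:] = [+0.0000, -0.1711, +0.5484, -1.0047]
|λ(T)| sorted: 1.5713, 0.8653, 0.1862, 0.0000.
ρ(T) = max|λ| = 1.5713; 1.5713 > 1, so it fails to converge.

1.5713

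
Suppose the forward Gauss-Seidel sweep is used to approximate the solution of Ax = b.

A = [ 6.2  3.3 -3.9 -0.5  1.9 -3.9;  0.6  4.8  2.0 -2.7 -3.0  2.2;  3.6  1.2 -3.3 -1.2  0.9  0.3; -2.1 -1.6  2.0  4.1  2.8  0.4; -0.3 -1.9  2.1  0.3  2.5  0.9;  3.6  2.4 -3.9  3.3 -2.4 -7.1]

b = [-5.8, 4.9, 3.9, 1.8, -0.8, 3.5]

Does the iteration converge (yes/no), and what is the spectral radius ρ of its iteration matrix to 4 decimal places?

Write A = D+L+U with D = diag(6.2, 4.8, -3.3, 4.1, 2.5, -7.1).
GS T = -(D+L)⁻¹U: row 0 first, T[0,1] = -(3.3)/(6.2) = -0.5323; later rows by forward substitution.
  T[0,:] = [+0.0000 -0.5323 +0.6290 +0.0806 -0.3065 +0.6290]
  T[1,:] = [+0.0000 +0.0665 -0.4953 +0.5524 +0.6633 -0.5370]
  T[2,:] = [+0.0000 -0.5565 +0.5061 -0.0748 +0.1796 +0.5819]
  T[3,:] = [+0.0000 +0.0248 -0.1180 +0.2934 -0.6687 -0.2688]
  T[4,:] = [+0.0000 +0.4511 -0.7119 +0.4571 +0.3967 -1.1491]
  T[5,:] = [+0.0000 -0.0827 +0.0593 +0.2505 -0.4747 +0.0813]
|eigenvalues of T|: 1.4366, 0.3687, 0.3687, 0.2927, 0.1759, 0.0000.
spectral radius ρ = 1.4366; 1.4366 > 1: divergent.

no, ρ = 1.4366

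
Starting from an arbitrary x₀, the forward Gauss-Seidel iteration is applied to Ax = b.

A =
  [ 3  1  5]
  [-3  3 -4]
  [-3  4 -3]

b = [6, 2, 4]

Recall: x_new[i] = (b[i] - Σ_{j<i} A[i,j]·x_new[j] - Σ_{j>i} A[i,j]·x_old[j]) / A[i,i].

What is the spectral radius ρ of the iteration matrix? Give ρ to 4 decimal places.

1.2457

Write A = D+L+U with D = diag(3, 3, -3).
GS T = -(D+L)⁻¹U: row 0 first, T[0,2] = -(5)/(3) = -1.6667; later rows by forward substitution.
  T[0,:] = [+0.0000  -0.3333  -1.6667]
  T[1,:] = [+0.0000  -0.3333  -0.3333]
  T[2,:] = [+0.0000  -0.1111  +1.2222]
|λ(T)| sorted: 1.2457, 0.3568, 0.0000.
spectral radius ρ = 1.2457; 1.2457 > 1 ⇒ diverges.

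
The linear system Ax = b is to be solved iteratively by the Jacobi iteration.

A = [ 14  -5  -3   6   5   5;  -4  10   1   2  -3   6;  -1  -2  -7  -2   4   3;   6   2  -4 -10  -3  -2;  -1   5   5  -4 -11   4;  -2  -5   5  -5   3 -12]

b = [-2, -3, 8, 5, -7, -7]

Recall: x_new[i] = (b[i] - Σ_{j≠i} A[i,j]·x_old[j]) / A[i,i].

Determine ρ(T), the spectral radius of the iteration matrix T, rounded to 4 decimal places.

A = D + L + U where D = diag(14, 10, -7, -10, -11, -12).
T_J = -D⁻¹(L+U): T[0,4] = -(5)/(14) = -0.3571; T[0,0] = 0.
  T[0,:] = [+0.0000 +0.3571 +0.2143 -0.4286 -0.3571 -0.3571]
  T[1,:] = [+0.4000 +0.0000 -0.1000 -0.2000 +0.3000 -0.6000]
  T[2,:] = [-0.1429 -0.2857 +0.0000 -0.2857 +0.5714 +0.4286]
  T[3,:] = [+0.6000 +0.2000 -0.4000 +0.0000 -0.3000 -0.2000]
  T[4,:] = [-0.0909 +0.4545 +0.4545 -0.3636 +0.0000 +0.3636]
  T[5,:] = [-0.1667 -0.4167 +0.4167 -0.4167 +0.2500 +0.0000]
|eigenvalues of T|: 1.1841, 0.9159, 0.4978, 0.4851, 0.4851, 0.3360.
ρ(T) = max|λ| = 1.1841; 1.1841 > 1 ⇒ diverges.

1.1841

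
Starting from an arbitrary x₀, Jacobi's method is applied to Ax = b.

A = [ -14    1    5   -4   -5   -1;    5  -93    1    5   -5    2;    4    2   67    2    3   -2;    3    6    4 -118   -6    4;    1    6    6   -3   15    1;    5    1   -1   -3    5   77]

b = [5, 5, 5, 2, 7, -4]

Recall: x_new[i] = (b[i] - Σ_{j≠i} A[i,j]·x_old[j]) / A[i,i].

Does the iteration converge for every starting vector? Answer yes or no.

yes

A = D + L + U where D = diag(-14, -93, 67, -118, 15, 77).
Jacobi T = -D⁻¹(L+U): T[0,3] = -(-4)/(-14) = -0.2857; T[0,0] = 0.
  T[0,:] = [+0.0000, +0.0714, +0.3571, -0.2857, -0.3571, -0.0714]
  T[1,:] = [+0.0538, +0.0000, +0.0108, +0.0538, -0.0538, +0.0215]
  T[2,:] = [-0.0597, -0.0299, +0.0000, -0.0299, -0.0448, +0.0299]
  T[3,:] = [+0.0254, +0.0508, +0.0339, +0.0000, -0.0508, +0.0339]
  T[4,:] = [-0.0667, -0.4000, -0.4000, +0.2000, +0.0000, -0.0667]
  T[5,:] = [-0.0649, -0.0130, +0.0130, +0.0390, -0.0649, +0.0000]
|eigenvalues of T|: 0.2346, 0.1580, 0.1504, 0.1504, 0.0790, 0.0387.
ρ(T) = max|λ| = 0.2346; 0.2346 < 1 ⇒ converges.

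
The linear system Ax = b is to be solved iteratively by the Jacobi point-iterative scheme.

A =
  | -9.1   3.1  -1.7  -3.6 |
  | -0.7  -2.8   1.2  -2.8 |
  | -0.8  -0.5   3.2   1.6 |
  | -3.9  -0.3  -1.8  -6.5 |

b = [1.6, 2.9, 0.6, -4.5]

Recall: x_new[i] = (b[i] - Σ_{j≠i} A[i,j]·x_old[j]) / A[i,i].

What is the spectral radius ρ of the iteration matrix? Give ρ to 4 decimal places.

0.8566

Split A = D + L + U, D = diag(-9.1, -2.8, 3.2, -6.5).
Jacobi: T = -D⁻¹(L+U), T[2,1] = -(-0.5)/(3.2) = +0.1562; T[2,2] = 0.
  T[0,:] = [+0.0000  +0.3407  -0.1868  -0.3956]
  T[1,:] = [-0.2500  +0.0000  +0.4286  -1.0000]
  T[2,:] = [+0.2500  +0.1562  +0.0000  -0.5000]
  T[3,:] = [-0.6000  -0.0462  -0.2769  +0.0000]
moduli |λ_i(T)| = 0.8566, 0.4793, 0.4793, 0.2372.
ρ = 0.8566; 0.8566 < 1: convergent.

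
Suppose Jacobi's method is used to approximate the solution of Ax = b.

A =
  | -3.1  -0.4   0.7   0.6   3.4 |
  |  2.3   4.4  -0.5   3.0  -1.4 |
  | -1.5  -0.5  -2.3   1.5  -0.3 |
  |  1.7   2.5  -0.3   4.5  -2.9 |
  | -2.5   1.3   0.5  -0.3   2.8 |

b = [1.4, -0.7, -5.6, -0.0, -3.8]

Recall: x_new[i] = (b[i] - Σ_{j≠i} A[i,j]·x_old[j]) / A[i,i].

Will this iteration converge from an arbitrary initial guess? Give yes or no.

Write A = D+L+U with D = diag(-3.1, 4.4, -2.3, 4.5, 2.8).
Jacobi T = -D⁻¹(L+U): T[1,0] = -(2.3)/(4.4) = -0.5227; T[1,1] = 0.
  T[0,:] = [+0.0000 -0.1290 +0.2258 +0.1935 +1.0968]
  T[1,:] = [-0.5227 +0.0000 +0.1136 -0.6818 +0.3182]
  T[2,:] = [-0.6522 -0.2174 +0.0000 +0.6522 -0.1304]
  T[3,:] = [-0.3778 -0.5556 +0.0667 +0.0000 +0.6444]
  T[4,:] = [+0.8929 -0.4643 -0.1786 +0.1071 +0.0000]
eigenvalue magnitudes: 1.1826, 0.8377, 0.8377, 0.3050, 0.0119.
spectral radius ρ = 1.1826; 1.1826 > 1 ⇒ diverges.

no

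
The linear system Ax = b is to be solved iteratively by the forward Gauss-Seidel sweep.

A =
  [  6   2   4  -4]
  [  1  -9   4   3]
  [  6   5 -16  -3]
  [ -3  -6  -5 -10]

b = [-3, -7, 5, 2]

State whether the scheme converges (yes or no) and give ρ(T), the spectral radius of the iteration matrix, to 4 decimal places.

Split A = D + L + U, D = diag(6, -9, -16, -10).
T_GS = -(D+L)⁻¹U: row 0 first, T[0,1] = -(2)/(6) = -0.3333; later rows by forward substitution.
  T[0,:] = [+0.0000 -0.3333 -0.6667 +0.6667]
  T[1,:] = [+0.0000 -0.0370 +0.3704 +0.4074]
  T[2,:] = [+0.0000 -0.1366 -0.1343 +0.1898]
  T[3,:] = [+0.0000 +0.1905 +0.0449 -0.5394]
|λ(T)| sorted: 0.6339, 0.1147, 0.1147, 0.0000.
spectral radius ρ = 0.6339; 0.6339 < 1 ⇒ converges.

yes, ρ = 0.6339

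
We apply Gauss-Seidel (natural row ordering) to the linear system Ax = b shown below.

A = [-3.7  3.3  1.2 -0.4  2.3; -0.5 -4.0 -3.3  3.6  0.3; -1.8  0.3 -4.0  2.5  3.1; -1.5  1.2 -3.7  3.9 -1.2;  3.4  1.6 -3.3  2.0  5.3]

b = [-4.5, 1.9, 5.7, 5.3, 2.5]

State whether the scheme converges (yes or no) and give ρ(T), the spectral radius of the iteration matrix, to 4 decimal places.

no, ρ = 1.2256

A = D + L + U where D = diag(-3.7, -4, -4, 3.9, 5.3).
GS T = -(D+L)⁻¹U: row 0 first, T[0,1] = -(3.3)/(-3.7) = +0.8919; later rows by forward substitution.
  T[0,:] = [+0.0000  +0.8919  +0.3243  -0.1081  +0.6216]
  T[1,:] = [+0.0000  -0.1115  -0.8655  +0.9135  -0.0027]
  T[2,:] = [+0.0000  -0.4097  -0.2109  +0.7422  +0.4951]
  T[3,:] = [+0.0000  -0.0114  +0.1910  +0.3814  +1.0173]
  T[4,:] = [+0.0000  -0.7893  -0.1501  +0.1117  -0.4736]
moduli |λ_i(T)| = 1.2256, 0.4234, 0.4183, 0.4183, 0.0000.
ρ = 1.2256; 1.2256 > 1 ⇒ diverges.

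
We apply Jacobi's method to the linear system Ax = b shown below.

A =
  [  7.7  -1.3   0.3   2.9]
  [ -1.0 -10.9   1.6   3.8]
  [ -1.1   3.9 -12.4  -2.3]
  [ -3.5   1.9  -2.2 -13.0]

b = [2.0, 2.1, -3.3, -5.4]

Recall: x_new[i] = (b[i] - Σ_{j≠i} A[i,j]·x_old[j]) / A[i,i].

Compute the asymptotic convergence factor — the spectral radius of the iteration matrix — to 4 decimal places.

0.5367

Write A = D+L+U with D = diag(7.7, -10.9, -12.4, -13).
Jacobi: T = -D⁻¹(L+U), T[3,1] = -(1.9)/(-13) = +0.1462; T[3,3] = 0.
  T[0,:] = [+0.0000 +0.1688 -0.0390 -0.3766]
  T[1,:] = [-0.0917 +0.0000 +0.1468 +0.3486]
  T[2,:] = [-0.0887 +0.3145 +0.0000 -0.1855]
  T[3,:] = [-0.2692 +0.1462 -0.1692 +0.0000]
eigenvalue magnitudes: 0.5367, 0.3103, 0.3103, 0.0449.
ρ = 0.5367; 0.5367 < 1 ⇒ converges.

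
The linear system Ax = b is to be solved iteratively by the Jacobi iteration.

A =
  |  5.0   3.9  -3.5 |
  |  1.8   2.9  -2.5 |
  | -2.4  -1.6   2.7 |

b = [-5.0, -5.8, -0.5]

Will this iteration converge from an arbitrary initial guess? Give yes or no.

Let D = diag(5, 2.9, 2.7); L, U the strict triangles.
Jacobi T = -D⁻¹(L+U): T[2,0] = -(-2.4)/(2.7) = +0.8889; T[2,2] = 0.
  T[0,:] = [+0.0000, -0.7800, +0.7000]
  T[1,:] = [-0.6207, +0.0000, +0.8621]
  T[2,:] = [+0.8889, +0.5926, +0.0000]
moduli |λ_i(T)| = 1.4814, 0.7598, 0.7598.
ρ = 1.4814; 1.4814 > 1, so it fails to converge.

no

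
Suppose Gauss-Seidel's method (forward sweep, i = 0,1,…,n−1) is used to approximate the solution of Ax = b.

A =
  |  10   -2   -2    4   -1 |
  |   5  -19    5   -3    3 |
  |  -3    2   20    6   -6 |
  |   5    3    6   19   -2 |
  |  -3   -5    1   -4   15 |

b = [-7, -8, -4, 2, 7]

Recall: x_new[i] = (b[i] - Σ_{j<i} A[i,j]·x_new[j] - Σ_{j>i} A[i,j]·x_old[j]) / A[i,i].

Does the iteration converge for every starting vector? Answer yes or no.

yes

Write A = D+L+U with D = diag(10, -19, 20, 19, 15).
GS T = -(D+L)⁻¹U: row 0 first, T[0,4] = -(-1)/(10) = +0.1000; later rows by forward substitution.
  T[0,:] = [+0.0000  +0.2000  +0.2000  -0.4000  +0.1000]
  T[1,:] = [+0.0000  +0.0526  +0.3158  -0.2632  +0.1842]
  T[2,:] = [+0.0000  +0.0247  -0.0016  -0.3337  +0.2966]
  T[3,:] = [+0.0000  -0.0688  -0.1020  +0.2522  -0.0438]
  T[4,:] = [+0.0000  +0.0376  +0.1182  -0.0782  +0.0500]
|λ(T)| sorted: 0.5003, 0.1402, 0.0724, 0.0654, 0.0000.
ρ(T) = max|λ| = 0.5003; 0.5003 < 1: convergent.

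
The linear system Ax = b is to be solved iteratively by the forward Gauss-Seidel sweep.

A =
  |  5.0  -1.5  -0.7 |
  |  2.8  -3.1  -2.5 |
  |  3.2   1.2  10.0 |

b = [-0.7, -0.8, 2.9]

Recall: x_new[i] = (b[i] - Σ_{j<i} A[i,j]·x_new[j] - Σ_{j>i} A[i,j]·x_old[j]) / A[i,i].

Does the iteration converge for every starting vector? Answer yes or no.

Let D = diag(5, -3.1, 10); L, U the strict triangles.
GS T = -(D+L)⁻¹U: row 0 first, T[0,2] = -(-0.7)/(5) = +0.1400; later rows by forward substitution.
  T[0,:] = [+0.0000 +0.3000 +0.1400]
  T[1,:] = [+0.0000 +0.2710 -0.6800]
  T[2,:] = [+0.0000 -0.1285 +0.0368]
|λ(T)| sorted: 0.4718, 0.1641, 0.0000.
ρ(T) = max|λ| = 0.4718; 0.4718 < 1: convergent.

yes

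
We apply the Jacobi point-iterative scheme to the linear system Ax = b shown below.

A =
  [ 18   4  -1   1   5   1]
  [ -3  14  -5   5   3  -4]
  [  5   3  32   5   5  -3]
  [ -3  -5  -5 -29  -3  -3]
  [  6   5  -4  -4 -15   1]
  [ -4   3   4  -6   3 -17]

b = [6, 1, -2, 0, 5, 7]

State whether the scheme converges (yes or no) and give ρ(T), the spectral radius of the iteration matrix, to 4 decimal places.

A = D + L + U where D = diag(18, 14, 32, -29, -15, -17).
Jacobi T = -D⁻¹(L+U): T[5,3] = -(-6)/(-17) = -0.3529; T[5,5] = 0.
  T[0,:] = [+0.0000 -0.2222 +0.0556 -0.0556 -0.2778 -0.0556]
  T[1,:] = [+0.2143 +0.0000 +0.3571 -0.3571 -0.2143 +0.2857]
  T[2,:] = [-0.1562 -0.0938 +0.0000 -0.1562 -0.1562 +0.0938]
  T[3,:] = [-0.1034 -0.1724 -0.1724 +0.0000 -0.1034 -0.1034]
  T[4,:] = [+0.4000 +0.3333 -0.2667 -0.2667 +0.0000 +0.0667]
  T[5,:] = [-0.2353 +0.1765 +0.2353 -0.3529 +0.1765 +0.0000]
|roots of det(T-λI)|: 0.5239, 0.4447, 0.4447, 0.3413, 0.1897, 0.0931.
spectral radius ρ = 0.5239; 0.5239 < 1: convergent.

yes, ρ = 0.5239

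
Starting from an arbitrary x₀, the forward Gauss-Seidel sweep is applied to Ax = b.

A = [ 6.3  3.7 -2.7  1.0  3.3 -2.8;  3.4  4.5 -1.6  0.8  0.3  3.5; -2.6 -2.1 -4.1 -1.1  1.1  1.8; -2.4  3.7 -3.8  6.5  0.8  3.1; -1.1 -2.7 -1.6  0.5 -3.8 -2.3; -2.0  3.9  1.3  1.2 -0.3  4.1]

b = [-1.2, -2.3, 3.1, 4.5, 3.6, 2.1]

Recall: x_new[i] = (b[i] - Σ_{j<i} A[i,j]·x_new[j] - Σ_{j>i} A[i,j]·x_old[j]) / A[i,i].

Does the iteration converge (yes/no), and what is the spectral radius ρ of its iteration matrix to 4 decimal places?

Let D = diag(6.3, 4.5, -4.1, 6.5, -3.8, 4.1); L, U the strict triangles.
Gauss-Seidel: T = -(D+L)⁻¹U, row 0 first, T[0,5] = -(-2.8)/(6.3) = +0.4444; later rows by forward substitution.
  T[0,:] = [+0.0000, -0.5873, +0.4286, -0.1587, -0.5238, +0.4444]
  T[1,:] = [+0.0000, +0.4437, +0.0317, -0.0578, +0.3291, -1.1136]
  T[2,:] = [+0.0000, +0.1452, -0.2880, -0.1380, +0.4319, +0.7276]
  T[3,:] = [+0.0000, -0.3846, -0.0282, -0.1064, -0.2513, +0.7464]
  T[4,:] = [+0.0000, -0.2570, -0.0291, +0.1312, -0.2971, -0.1508]
  T[5,:] = [+0.0000, -0.6609, +0.2763, +0.0621, -0.6537, +0.8159]
eigenvalue magnitudes: 1.5397, 0.8015, 0.1406, 0.1083, 0.1083, 0.0000.
spectral radius ρ = 1.5397; 1.5397 > 1 ⇒ diverges.

no, ρ = 1.5397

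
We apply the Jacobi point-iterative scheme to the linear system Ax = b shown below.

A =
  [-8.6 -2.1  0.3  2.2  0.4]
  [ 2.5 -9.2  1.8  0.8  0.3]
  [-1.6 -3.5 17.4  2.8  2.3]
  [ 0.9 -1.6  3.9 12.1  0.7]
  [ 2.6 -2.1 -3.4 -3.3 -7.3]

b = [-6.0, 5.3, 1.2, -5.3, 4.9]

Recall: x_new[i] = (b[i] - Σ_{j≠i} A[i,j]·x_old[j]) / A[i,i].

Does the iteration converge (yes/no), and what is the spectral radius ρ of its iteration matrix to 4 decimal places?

yes, ρ = 0.5138

Diagonal D = diag(-8.6, -9.2, 17.4, 12.1, -7.3); L, U strict lower/upper.
T_J = -D⁻¹(L+U): T[0,2] = -(0.3)/(-8.6) = +0.0349; T[0,0] = 0.
  T[0,:] = [+0.0000 -0.2442 +0.0349 +0.2558 +0.0465]
  T[1,:] = [+0.2717 +0.0000 +0.1957 +0.0870 +0.0326]
  T[2,:] = [+0.0920 +0.2011 +0.0000 -0.1609 -0.1322]
  T[3,:] = [-0.0744 +0.1322 -0.3223 +0.0000 -0.0579]
  T[4,:] = [+0.3562 -0.2877 -0.4658 -0.4521 +0.0000]
moduli |λ_i(T)| = 0.5138, 0.2591, 0.2591, 0.2576, 0.2576.
ρ(T) = max|λ| = 0.5138; 0.5138 < 1, so it converges for any x₀.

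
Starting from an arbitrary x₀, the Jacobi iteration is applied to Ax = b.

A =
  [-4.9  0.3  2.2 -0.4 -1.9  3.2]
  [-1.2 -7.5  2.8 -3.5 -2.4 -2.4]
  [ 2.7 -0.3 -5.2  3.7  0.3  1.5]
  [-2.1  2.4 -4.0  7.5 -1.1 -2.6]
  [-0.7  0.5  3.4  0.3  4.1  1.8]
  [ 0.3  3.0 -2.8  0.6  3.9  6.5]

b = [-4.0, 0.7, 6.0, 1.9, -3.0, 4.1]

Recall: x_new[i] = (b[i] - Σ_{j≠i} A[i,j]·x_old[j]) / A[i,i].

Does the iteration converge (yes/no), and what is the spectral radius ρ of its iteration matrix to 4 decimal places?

Diagonal D = diag(-4.9, -7.5, -5.2, 7.5, 4.1, 6.5); L, U strict lower/upper.
Jacobi T = -D⁻¹(L+U): T[5,4] = -(3.9)/(6.5) = -0.6000; T[5,5] = 0.
  T[0,:] = [+0.0000  +0.0612  +0.4490  -0.0816  -0.3878  +0.6531]
  T[1,:] = [-0.1600  +0.0000  +0.3733  -0.4667  -0.3200  -0.3200]
  T[2,:] = [+0.5192  -0.0577  +0.0000  +0.7115  +0.0577  +0.2885]
  T[3,:] = [+0.2800  -0.3200  +0.5333  +0.0000  +0.1467  +0.3467]
  T[4,:] = [+0.1707  -0.1220  -0.8293  -0.0732  +0.0000  -0.4390]
  T[5,:] = [-0.0462  -0.4615  +0.4308  -0.0923  -0.6000  +0.0000]
|roots of det(T-λI)|: 1.2152, 0.7560, 0.7560, 0.5020, 0.5020, 0.3140.
ρ(T) = max|λ| = 1.2152; 1.2152 > 1 ⇒ diverges.

no, ρ = 1.2152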